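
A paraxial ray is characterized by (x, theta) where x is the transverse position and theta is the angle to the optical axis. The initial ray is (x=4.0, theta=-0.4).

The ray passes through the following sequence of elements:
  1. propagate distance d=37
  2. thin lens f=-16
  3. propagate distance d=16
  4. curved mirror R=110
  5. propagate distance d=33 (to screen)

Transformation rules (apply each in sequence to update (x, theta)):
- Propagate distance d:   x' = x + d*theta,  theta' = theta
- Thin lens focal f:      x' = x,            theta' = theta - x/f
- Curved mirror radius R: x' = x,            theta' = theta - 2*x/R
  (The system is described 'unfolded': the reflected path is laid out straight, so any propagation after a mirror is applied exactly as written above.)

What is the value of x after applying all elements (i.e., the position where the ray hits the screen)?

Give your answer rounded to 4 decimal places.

Initial: x=4.0000 theta=-0.4000
After 1 (propagate distance d=37): x=-10.8000 theta=-0.4000
After 2 (thin lens f=-16): x=-10.8000 theta=-1.0750
After 3 (propagate distance d=16): x=-28.0000 theta=-1.0750
After 4 (curved mirror R=110): x=-28.0000 theta=-249/440 (≈-0.5659)
After 5 (propagate distance d=33 (to screen)): x=-46.6750 theta=-249/440 (≈-0.5659)
Rounded to 4 decimal places: x = -46.6750

Answer: -46.6750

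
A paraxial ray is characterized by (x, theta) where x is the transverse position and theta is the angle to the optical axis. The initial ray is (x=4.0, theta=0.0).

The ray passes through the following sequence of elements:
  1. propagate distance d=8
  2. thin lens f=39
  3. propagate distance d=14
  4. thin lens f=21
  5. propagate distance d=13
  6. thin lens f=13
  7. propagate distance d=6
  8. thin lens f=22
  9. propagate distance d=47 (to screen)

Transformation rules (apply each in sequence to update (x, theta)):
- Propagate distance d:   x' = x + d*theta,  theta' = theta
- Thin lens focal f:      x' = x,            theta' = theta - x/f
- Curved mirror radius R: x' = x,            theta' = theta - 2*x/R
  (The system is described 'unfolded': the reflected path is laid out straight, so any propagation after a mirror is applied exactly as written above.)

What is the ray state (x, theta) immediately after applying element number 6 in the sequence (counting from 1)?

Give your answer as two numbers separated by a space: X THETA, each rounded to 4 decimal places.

Answer: -0.3565 -0.1972

Derivation:
Initial: x=4.0000 theta=0.0000
After 1 (propagate distance d=8): x=4.0000 theta=0.0000
After 2 (thin lens f=39): x=4.0000 theta=-4/39 (≈-0.1026)
After 3 (propagate distance d=14): x=100/39 (≈2.5641) theta=-4/39 (≈-0.1026)
After 4 (thin lens f=21): x=100/39 (≈2.5641) theta=-184/819 (≈-0.2247)
After 5 (propagate distance d=13): x=-292/819 (≈-0.3565) theta=-184/819 (≈-0.2247)
After 6 (thin lens f=13): x=-292/819 (≈-0.3565) theta=-100/507 (≈-0.1972)
Rounded to 4 decimal places: x = -0.3565, theta = -0.1972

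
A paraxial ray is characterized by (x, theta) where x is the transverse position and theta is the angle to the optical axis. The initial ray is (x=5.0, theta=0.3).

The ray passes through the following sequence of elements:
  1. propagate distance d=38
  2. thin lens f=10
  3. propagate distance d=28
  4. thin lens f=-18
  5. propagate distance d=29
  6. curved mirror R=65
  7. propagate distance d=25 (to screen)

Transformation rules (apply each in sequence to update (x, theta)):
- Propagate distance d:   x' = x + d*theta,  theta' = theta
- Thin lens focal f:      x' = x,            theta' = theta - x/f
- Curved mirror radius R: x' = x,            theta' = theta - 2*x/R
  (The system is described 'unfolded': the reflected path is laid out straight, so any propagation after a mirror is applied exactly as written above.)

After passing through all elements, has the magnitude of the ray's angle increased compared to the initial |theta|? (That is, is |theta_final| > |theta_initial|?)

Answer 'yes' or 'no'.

Answer: yes

Derivation:
Initial: x=5.0000 theta=0.3000
After 1 (propagate distance d=38): x=16.4000 theta=0.3000
After 2 (thin lens f=10): x=16.4000 theta=-1.3400
After 3 (propagate distance d=28): x=-21.1200 theta=-1.3400
After 4 (thin lens f=-18): x=-21.1200 theta=-377/150 (≈-2.5133)
After 5 (propagate distance d=29): x=-14101/150 (≈-94.0067) theta=-377/150 (≈-2.5133)
After 6 (curved mirror R=65): x=-14101/150 (≈-94.0067) theta=3697/9750 (≈0.3792)
After 7 (propagate distance d=25 (to screen)): x=-82414/975 (≈-84.5272) theta=3697/9750 (≈0.3792)
|theta_initial|=0.3000 |theta_final|=3697/9750 (≈0.3792) -> increased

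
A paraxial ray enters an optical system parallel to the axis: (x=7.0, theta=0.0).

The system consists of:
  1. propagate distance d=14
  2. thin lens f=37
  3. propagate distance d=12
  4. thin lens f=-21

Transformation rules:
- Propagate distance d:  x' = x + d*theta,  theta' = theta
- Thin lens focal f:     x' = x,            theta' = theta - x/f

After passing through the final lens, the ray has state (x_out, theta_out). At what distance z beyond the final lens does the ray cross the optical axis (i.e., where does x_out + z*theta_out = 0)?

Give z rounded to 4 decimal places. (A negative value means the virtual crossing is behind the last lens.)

Answer: -131.2500

Derivation:
Initial: x=7.0000 theta=0.0000
After 1 (propagate distance d=14): x=7.0000 theta=0.0000
After 2 (thin lens f=37): x=7.0000 theta=-7/37 (≈-0.1892)
After 3 (propagate distance d=12): x=175/37 (≈4.7297) theta=-7/37 (≈-0.1892)
After 4 (thin lens f=-21): x=175/37 (≈4.7297) theta=4/111 (≈0.0360)
z_focus = -x_out/theta_out = -(175/37)/(4/111) = -131.2500
Rounded to 4 decimal places: z = -131.2500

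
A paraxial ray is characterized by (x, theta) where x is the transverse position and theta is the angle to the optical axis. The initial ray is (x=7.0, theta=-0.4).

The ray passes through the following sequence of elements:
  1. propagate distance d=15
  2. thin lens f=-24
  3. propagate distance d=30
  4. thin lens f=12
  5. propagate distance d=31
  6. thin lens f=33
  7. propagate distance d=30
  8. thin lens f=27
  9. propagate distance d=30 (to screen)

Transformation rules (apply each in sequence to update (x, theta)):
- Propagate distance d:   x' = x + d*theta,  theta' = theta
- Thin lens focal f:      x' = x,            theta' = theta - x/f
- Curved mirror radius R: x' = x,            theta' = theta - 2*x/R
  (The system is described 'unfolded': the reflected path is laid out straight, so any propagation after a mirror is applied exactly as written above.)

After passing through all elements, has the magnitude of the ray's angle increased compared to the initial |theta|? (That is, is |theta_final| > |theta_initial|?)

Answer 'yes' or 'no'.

Initial: x=7.0000 theta=-0.4000
After 1 (propagate distance d=15): x=1.0000 theta=-0.4000
After 2 (thin lens f=-24): x=1.0000 theta=-43/120 (≈-0.3583)
After 3 (propagate distance d=30): x=-9.7500 theta=-43/120 (≈-0.3583)
After 4 (thin lens f=12): x=-9.7500 theta=109/240 (≈0.4542)
After 5 (propagate distance d=31): x=1039/240 (≈4.3292) theta=109/240 (≈0.4542)
After 6 (thin lens f=33): x=1039/240 (≈4.3292) theta=1279/3960 (≈0.3230)
After 7 (propagate distance d=30): x=37009/2640 (≈14.0186) theta=1279/3960 (≈0.3230)
After 8 (thin lens f=27): x=37009/2640 (≈14.0186) theta=-13987/71280 (≈-0.1962)
After 9 (propagate distance d=30 (to screen)): x=193211/23760 (≈8.1318) theta=-13987/71280 (≈-0.1962)
|theta_initial|=0.4000 |theta_final|=13987/71280 (≈0.1962) -> not increased

Answer: no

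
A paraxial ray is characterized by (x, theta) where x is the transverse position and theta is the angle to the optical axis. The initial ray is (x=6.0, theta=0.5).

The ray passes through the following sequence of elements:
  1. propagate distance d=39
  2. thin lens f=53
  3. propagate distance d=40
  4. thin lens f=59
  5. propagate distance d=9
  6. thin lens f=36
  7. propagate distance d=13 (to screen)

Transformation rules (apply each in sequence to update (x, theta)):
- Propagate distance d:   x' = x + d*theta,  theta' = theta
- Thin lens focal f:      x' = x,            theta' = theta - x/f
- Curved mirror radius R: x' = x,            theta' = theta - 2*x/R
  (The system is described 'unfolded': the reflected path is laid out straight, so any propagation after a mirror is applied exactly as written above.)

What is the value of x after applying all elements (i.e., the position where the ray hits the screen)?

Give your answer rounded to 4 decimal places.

Answer: 8.7840

Derivation:
Initial: x=6.0000 theta=0.5000
After 1 (propagate distance d=39): x=25.5000 theta=0.5000
After 2 (thin lens f=53): x=25.5000 theta=1/53 (≈0.0189)
After 3 (propagate distance d=40): x=2783/106 (≈26.2547) theta=1/53 (≈0.0189)
After 4 (thin lens f=59): x=2783/106 (≈26.2547) theta=-2665/6254 (≈-0.4261)
After 5 (propagate distance d=9): x=70106/3127 (≈22.4196) theta=-2665/6254 (≈-0.4261)
After 6 (thin lens f=36): x=70106/3127 (≈22.4196) theta=-29519/28143 (≈-1.0489)
After 7 (propagate distance d=13 (to screen)): x=247207/28143 (≈8.7840) theta=-29519/28143 (≈-1.0489)
Rounded to 4 decimal places: x = 8.7840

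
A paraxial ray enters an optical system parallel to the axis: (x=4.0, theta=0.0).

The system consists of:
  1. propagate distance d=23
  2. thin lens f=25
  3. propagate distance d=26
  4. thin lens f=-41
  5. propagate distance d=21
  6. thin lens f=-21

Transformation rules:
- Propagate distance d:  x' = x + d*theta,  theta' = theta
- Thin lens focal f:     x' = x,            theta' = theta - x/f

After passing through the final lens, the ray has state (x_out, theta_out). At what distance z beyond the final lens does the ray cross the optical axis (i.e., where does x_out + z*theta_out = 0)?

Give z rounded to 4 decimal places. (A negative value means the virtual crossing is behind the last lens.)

Initial: x=4.0000 theta=0.0000
After 1 (propagate distance d=23): x=4.0000 theta=0.0000
After 2 (thin lens f=25): x=4.0000 theta=-0.1600
After 3 (propagate distance d=26): x=-0.1600 theta=-0.1600
After 4 (thin lens f=-41): x=-0.1600 theta=-168/1025 (≈-0.1639)
After 5 (propagate distance d=21): x=-3692/1025 (≈-3.6020) theta=-168/1025 (≈-0.1639)
After 6 (thin lens f=-21): x=-3692/1025 (≈-3.6020) theta=-1444/4305 (≈-0.3354)
z_focus = -x_out/theta_out = -(-3692/1025)/(-1444/4305) = -19383/1805 ≈ -10.7385
Rounded to 4 decimal places: z = -10.7385

Answer: -10.7385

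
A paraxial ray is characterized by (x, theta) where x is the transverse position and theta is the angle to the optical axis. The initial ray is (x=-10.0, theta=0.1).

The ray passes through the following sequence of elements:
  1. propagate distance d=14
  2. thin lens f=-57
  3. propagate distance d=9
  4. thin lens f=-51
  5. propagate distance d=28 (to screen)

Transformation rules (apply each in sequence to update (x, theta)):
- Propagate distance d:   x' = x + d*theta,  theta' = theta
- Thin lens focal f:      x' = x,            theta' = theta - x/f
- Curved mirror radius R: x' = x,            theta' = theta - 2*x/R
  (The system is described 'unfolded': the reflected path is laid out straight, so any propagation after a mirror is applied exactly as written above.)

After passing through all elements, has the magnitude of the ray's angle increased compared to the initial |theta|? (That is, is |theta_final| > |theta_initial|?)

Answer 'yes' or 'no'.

Initial: x=-10.0000 theta=0.1000
After 1 (propagate distance d=14): x=-8.6000 theta=0.1000
After 2 (thin lens f=-57): x=-8.6000 theta=-29/570 (≈-0.0509)
After 3 (propagate distance d=9): x=-1721/190 (≈-9.0579) theta=-29/570 (≈-0.0509)
After 4 (thin lens f=-51): x=-1721/190 (≈-9.0579) theta=-369/1615 (≈-0.2285)
After 5 (propagate distance d=28 (to screen)): x=-49921/3230 (≈-15.4554) theta=-369/1615 (≈-0.2285)
|theta_initial|=0.1000 |theta_final|=369/1615 (≈0.2285) -> increased

Answer: yes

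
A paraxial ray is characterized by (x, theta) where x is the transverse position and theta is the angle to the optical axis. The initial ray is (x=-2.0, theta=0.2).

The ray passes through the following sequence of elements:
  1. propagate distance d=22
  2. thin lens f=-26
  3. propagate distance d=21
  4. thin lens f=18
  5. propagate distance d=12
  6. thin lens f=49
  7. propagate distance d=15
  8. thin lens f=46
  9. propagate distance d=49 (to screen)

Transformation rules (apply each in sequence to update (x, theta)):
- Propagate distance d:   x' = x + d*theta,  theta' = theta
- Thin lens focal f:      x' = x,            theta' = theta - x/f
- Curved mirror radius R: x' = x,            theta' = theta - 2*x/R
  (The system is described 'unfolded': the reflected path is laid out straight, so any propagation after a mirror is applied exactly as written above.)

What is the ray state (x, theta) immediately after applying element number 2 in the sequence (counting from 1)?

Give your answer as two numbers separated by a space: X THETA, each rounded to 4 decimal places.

Initial: x=-2.0000 theta=0.2000
After 1 (propagate distance d=22): x=2.4000 theta=0.2000
After 2 (thin lens f=-26): x=2.4000 theta=19/65 (≈0.2923)
Rounded to 4 decimal places: x = 2.4000, theta = 0.2923

Answer: 2.4000 0.2923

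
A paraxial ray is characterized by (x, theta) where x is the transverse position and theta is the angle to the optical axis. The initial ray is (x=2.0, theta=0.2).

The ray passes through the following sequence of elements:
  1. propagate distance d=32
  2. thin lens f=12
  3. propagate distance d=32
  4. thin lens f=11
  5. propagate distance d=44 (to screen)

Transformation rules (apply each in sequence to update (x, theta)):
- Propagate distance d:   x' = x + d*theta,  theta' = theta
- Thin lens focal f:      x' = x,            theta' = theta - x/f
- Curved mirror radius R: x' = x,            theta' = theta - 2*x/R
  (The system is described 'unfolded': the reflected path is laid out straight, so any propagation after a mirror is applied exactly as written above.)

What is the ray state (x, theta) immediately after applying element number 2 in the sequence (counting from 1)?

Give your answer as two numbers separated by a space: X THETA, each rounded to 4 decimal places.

Initial: x=2.0000 theta=0.2000
After 1 (propagate distance d=32): x=8.4000 theta=0.2000
After 2 (thin lens f=12): x=8.4000 theta=-0.5000
Rounded to 4 decimal places: x = 8.4000, theta = -0.5000

Answer: 8.4000 -0.5000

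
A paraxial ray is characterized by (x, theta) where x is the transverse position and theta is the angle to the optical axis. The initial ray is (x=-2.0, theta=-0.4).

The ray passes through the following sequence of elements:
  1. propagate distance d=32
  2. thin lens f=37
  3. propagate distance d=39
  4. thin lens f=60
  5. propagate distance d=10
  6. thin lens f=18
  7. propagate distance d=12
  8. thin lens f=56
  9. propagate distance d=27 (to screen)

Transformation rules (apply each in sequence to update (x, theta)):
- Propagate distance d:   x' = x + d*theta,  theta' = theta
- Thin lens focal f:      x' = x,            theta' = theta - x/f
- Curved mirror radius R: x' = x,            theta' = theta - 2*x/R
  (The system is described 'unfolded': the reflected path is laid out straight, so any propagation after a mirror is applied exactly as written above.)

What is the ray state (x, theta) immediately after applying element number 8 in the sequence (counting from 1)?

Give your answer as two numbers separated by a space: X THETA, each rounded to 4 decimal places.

Answer: -1.1511 0.9524

Derivation:
Initial: x=-2.0000 theta=-0.4000
After 1 (propagate distance d=32): x=-14.8000 theta=-0.4000
After 2 (thin lens f=37): x=-14.8000 theta=0.0000
After 3 (propagate distance d=39): x=-14.8000 theta=0.0000
After 4 (thin lens f=60): x=-14.8000 theta=37/150 (≈0.2467)
After 5 (propagate distance d=10): x=-37/3 (≈-12.3333) theta=37/150 (≈0.2467)
After 6 (thin lens f=18): x=-37/3 (≈-12.3333) theta=629/675 (≈0.9319)
After 7 (propagate distance d=12): x=-259/225 (≈-1.1511) theta=629/675 (≈0.9319)
After 8 (thin lens f=56): x=-259/225 (≈-1.1511) theta=5143/5400 (≈0.9524)
Rounded to 4 decimal places: x = -1.1511, theta = 0.9524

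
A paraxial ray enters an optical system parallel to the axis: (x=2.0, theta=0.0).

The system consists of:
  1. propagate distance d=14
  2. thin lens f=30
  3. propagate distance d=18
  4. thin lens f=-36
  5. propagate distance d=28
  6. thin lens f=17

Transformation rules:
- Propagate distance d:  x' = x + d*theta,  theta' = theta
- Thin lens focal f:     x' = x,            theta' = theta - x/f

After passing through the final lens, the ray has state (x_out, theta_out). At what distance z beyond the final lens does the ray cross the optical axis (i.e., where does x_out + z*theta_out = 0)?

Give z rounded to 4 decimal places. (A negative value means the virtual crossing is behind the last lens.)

Answer: -24.2857

Derivation:
Initial: x=2.0000 theta=0.0000
After 1 (propagate distance d=14): x=2.0000 theta=0.0000
After 2 (thin lens f=30): x=2.0000 theta=-1/15 (≈-0.0667)
After 3 (propagate distance d=18): x=0.8000 theta=-1/15 (≈-0.0667)
After 4 (thin lens f=-36): x=0.8000 theta=-2/45 (≈-0.0444)
After 5 (propagate distance d=28): x=-4/9 (≈-0.4444) theta=-2/45 (≈-0.0444)
After 6 (thin lens f=17): x=-4/9 (≈-0.4444) theta=-14/765 (≈-0.0183)
z_focus = -x_out/theta_out = -(-4/9)/(-14/765) = -170/7 ≈ -24.2857
Rounded to 4 decimal places: z = -24.2857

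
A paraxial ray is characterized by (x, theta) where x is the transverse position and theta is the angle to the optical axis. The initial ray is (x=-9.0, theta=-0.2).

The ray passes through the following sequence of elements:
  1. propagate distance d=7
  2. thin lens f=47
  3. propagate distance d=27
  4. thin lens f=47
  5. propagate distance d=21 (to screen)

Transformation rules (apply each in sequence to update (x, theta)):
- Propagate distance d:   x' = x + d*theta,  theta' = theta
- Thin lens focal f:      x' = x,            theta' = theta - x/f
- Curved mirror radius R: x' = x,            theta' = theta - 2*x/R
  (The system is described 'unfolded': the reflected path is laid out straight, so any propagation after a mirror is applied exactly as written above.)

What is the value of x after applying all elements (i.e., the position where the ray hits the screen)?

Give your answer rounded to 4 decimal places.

Answer: -4.9886

Derivation:
Initial: x=-9.0000 theta=-0.2000
After 1 (propagate distance d=7): x=-10.4000 theta=-0.2000
After 2 (thin lens f=47): x=-10.4000 theta=1/47 (≈0.0213)
After 3 (propagate distance d=27): x=-2309/235 (≈-9.8255) theta=1/47 (≈0.0213)
After 4 (thin lens f=47): x=-2309/235 (≈-9.8255) theta=2544/11045 (≈0.2303)
After 5 (propagate distance d=21 (to screen)): x=-55099/11045 (≈-4.9886) theta=2544/11045 (≈0.2303)
Rounded to 4 decimal places: x = -4.9886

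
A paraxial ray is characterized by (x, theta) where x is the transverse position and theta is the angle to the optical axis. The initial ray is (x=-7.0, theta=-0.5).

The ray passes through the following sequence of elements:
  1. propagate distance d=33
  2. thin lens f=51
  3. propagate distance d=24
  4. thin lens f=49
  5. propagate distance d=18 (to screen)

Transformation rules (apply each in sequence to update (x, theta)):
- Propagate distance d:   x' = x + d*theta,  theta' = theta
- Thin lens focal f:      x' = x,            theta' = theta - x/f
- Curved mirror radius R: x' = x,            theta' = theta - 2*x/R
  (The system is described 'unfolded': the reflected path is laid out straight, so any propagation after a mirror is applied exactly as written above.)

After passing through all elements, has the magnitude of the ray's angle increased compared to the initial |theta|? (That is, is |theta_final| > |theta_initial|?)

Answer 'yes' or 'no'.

Answer: no

Derivation:
Initial: x=-7.0000 theta=-0.5000
After 1 (propagate distance d=33): x=-23.5000 theta=-0.5000
After 2 (thin lens f=51): x=-23.5000 theta=-2/51 (≈-0.0392)
After 3 (propagate distance d=24): x=-831/34 (≈-24.4412) theta=-2/51 (≈-0.0392)
After 4 (thin lens f=49): x=-831/34 (≈-24.4412) theta=2297/4998 (≈0.4596)
After 5 (propagate distance d=18 (to screen)): x=-26937/1666 (≈-16.1687) theta=2297/4998 (≈0.4596)
|theta_initial|=0.5000 |theta_final|=2297/4998 (≈0.4596) -> not increased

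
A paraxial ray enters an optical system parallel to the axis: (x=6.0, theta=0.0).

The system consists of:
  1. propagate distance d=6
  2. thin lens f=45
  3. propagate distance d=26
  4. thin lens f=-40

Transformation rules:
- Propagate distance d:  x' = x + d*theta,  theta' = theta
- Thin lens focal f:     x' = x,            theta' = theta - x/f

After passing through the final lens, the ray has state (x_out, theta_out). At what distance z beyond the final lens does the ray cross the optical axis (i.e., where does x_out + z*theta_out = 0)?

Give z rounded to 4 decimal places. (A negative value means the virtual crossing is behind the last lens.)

Answer: 36.1905

Derivation:
Initial: x=6.0000 theta=0.0000
After 1 (propagate distance d=6): x=6.0000 theta=0.0000
After 2 (thin lens f=45): x=6.0000 theta=-2/15 (≈-0.1333)
After 3 (propagate distance d=26): x=38/15 (≈2.5333) theta=-2/15 (≈-0.1333)
After 4 (thin lens f=-40): x=38/15 (≈2.5333) theta=-0.0700
z_focus = -x_out/theta_out = -(38/15)/(-0.0700) = 760/21 ≈ 36.1905
Rounded to 4 decimal places: z = 36.1905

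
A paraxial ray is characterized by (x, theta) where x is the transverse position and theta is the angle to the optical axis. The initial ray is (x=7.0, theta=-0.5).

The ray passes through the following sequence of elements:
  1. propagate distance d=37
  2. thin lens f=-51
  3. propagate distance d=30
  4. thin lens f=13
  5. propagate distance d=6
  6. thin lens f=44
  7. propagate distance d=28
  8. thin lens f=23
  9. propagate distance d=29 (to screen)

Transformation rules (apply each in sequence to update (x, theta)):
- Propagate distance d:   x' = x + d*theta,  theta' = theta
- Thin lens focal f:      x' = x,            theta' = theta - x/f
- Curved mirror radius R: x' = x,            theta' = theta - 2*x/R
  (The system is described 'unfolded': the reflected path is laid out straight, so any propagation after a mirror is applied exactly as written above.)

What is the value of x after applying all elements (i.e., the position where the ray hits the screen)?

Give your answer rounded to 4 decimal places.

Answer: 56.5619

Derivation:
Initial: x=7.0000 theta=-0.5000
After 1 (propagate distance d=37): x=-11.5000 theta=-0.5000
After 2 (thin lens f=-51): x=-11.5000 theta=-37/51 (≈-0.7255)
After 3 (propagate distance d=30): x=-1131/34 (≈-33.2647) theta=-37/51 (≈-0.7255)
After 4 (thin lens f=13): x=-1131/34 (≈-33.2647) theta=11/6 (≈1.8333)
After 5 (propagate distance d=6): x=-757/34 (≈-22.2647) theta=11/6 (≈1.8333)
After 6 (thin lens f=44): x=-757/34 (≈-22.2647) theta=10499/4488 (≈2.3393)
After 7 (propagate distance d=28): x=24256/561 (≈43.2371) theta=10499/4488 (≈2.3393)
After 8 (thin lens f=23): x=24256/561 (≈43.2371) theta=47429/103224 (≈0.4595)
After 9 (propagate distance d=29 (to screen)): x=5838545/103224 (≈56.5619) theta=47429/103224 (≈0.4595)
Rounded to 4 decimal places: x = 56.5619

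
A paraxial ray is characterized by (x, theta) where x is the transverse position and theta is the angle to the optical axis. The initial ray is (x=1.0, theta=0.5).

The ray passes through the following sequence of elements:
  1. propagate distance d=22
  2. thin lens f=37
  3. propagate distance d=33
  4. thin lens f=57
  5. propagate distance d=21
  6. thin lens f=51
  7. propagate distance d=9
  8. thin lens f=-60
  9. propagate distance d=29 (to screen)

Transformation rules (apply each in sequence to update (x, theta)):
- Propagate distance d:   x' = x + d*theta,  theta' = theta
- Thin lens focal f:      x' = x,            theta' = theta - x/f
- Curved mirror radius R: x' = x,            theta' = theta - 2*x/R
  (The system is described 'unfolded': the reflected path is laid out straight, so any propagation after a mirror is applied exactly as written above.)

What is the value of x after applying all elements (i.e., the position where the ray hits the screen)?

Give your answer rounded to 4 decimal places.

Initial: x=1.0000 theta=0.5000
After 1 (propagate distance d=22): x=12.0000 theta=0.5000
After 2 (thin lens f=37): x=12.0000 theta=13/74 (≈0.1757)
After 3 (propagate distance d=33): x=1317/74 (≈17.7973) theta=13/74 (≈0.1757)
After 4 (thin lens f=57): x=1317/74 (≈17.7973) theta=-96/703 (≈-0.1366)
After 5 (propagate distance d=21): x=20991/1406 (≈14.9296) theta=-96/703 (≈-0.1366)
After 6 (thin lens f=51): x=20991/1406 (≈14.9296) theta=-10261/23902 (≈-0.4293)
After 7 (propagate distance d=9): x=132249/11951 (≈11.0659) theta=-10261/23902 (≈-0.4293)
After 8 (thin lens f=-60): x=132249/11951 (≈11.0659) theta=-58527/239020 (≈-0.2449)
After 9 (propagate distance d=29 (to screen)): x=947697/239020 (≈3.9649) theta=-58527/239020 (≈-0.2449)
Rounded to 4 decimal places: x = 3.9649

Answer: 3.9649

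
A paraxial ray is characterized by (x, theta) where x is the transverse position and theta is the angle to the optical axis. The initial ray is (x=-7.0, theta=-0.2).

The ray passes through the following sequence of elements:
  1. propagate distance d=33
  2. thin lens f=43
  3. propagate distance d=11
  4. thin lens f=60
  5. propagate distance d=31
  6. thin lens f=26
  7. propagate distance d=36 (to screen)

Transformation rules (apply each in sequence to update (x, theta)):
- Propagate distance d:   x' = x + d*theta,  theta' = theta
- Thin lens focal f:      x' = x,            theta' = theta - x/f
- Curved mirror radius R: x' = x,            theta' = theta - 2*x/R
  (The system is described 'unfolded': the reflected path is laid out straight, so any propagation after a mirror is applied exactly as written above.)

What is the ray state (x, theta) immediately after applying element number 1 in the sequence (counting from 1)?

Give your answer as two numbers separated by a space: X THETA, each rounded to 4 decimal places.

Initial: x=-7.0000 theta=-0.2000
After 1 (propagate distance d=33): x=-13.6000 theta=-0.2000
Rounded to 4 decimal places: x = -13.6000, theta = -0.2000

Answer: -13.6000 -0.2000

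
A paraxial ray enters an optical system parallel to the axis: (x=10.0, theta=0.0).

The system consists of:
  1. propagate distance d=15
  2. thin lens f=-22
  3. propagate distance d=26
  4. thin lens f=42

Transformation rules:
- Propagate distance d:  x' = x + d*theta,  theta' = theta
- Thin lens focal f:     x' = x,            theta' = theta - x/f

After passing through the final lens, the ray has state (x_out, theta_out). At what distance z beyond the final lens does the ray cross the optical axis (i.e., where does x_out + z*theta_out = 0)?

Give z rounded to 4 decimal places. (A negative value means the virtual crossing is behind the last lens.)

Answer: 336.0000

Derivation:
Initial: x=10.0000 theta=0.0000
After 1 (propagate distance d=15): x=10.0000 theta=0.0000
After 2 (thin lens f=-22): x=10.0000 theta=5/11 (≈0.4545)
After 3 (propagate distance d=26): x=240/11 (≈21.8182) theta=5/11 (≈0.4545)
After 4 (thin lens f=42): x=240/11 (≈21.8182) theta=-5/77 (≈-0.0649)
z_focus = -x_out/theta_out = -(240/11)/(-5/77) = 336.0000
Rounded to 4 decimal places: z = 336.0000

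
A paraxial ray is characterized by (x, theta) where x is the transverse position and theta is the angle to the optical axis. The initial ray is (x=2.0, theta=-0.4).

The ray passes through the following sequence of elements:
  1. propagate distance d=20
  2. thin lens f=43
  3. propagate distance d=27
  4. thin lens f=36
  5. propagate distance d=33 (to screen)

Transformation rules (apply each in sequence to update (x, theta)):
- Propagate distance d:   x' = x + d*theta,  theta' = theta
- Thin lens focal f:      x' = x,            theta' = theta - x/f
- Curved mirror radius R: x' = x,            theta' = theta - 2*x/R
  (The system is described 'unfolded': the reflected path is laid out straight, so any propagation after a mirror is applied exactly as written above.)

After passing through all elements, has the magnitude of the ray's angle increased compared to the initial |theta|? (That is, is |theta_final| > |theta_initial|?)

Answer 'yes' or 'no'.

Answer: no

Derivation:
Initial: x=2.0000 theta=-0.4000
After 1 (propagate distance d=20): x=-6.0000 theta=-0.4000
After 2 (thin lens f=43): x=-6.0000 theta=-56/215 (≈-0.2605)
After 3 (propagate distance d=27): x=-2802/215 (≈-13.0326) theta=-56/215 (≈-0.2605)
After 4 (thin lens f=36): x=-2802/215 (≈-13.0326) theta=131/1290 (≈0.1016)
After 5 (propagate distance d=33 (to screen)): x=-4163/430 (≈-9.6814) theta=131/1290 (≈0.1016)
|theta_initial|=0.4000 |theta_final|=131/1290 (≈0.1016) -> not increased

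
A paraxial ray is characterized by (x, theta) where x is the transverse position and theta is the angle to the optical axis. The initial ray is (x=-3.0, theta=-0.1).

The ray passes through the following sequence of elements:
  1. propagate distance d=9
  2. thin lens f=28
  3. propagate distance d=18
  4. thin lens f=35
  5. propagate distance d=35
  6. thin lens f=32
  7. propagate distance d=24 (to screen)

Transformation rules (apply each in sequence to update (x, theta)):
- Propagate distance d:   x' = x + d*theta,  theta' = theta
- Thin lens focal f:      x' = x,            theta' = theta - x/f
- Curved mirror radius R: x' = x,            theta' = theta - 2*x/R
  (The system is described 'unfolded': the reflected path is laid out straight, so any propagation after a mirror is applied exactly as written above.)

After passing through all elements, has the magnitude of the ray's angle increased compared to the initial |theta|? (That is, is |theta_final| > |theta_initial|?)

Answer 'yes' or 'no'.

Answer: no

Derivation:
Initial: x=-3.0000 theta=-0.1000
After 1 (propagate distance d=9): x=-3.9000 theta=-0.1000
After 2 (thin lens f=28): x=-3.9000 theta=11/280 (≈0.0393)
After 3 (propagate distance d=18): x=-447/140 (≈-3.1929) theta=11/280 (≈0.0393)
After 4 (thin lens f=35): x=-447/140 (≈-3.1929) theta=1279/9800 (≈0.1305)
After 5 (propagate distance d=35): x=1.3750 theta=1279/9800 (≈0.1305)
After 6 (thin lens f=32): x=1.3750 theta=27453/313600 (≈0.0875)
After 7 (propagate distance d=24 (to screen)): x=136259/39200 (≈3.4760) theta=27453/313600 (≈0.0875)
|theta_initial|=0.1000 |theta_final|=27453/313600 (≈0.0875) -> not increased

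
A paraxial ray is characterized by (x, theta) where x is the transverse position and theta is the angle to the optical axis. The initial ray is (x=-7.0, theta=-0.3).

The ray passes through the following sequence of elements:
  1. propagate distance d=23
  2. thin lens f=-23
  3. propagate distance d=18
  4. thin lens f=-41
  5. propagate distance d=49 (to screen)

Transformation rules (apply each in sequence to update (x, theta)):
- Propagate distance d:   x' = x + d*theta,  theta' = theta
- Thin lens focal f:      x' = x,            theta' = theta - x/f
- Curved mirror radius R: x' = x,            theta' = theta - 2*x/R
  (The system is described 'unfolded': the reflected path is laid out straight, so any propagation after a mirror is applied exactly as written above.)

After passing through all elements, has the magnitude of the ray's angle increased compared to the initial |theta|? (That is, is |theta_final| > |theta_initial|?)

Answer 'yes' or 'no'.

Initial: x=-7.0000 theta=-0.3000
After 1 (propagate distance d=23): x=-13.9000 theta=-0.3000
After 2 (thin lens f=-23): x=-13.9000 theta=-104/115 (≈-0.9043)
After 3 (propagate distance d=18): x=-6941/230 (≈-30.1783) theta=-104/115 (≈-0.9043)
After 4 (thin lens f=-41): x=-6941/230 (≈-30.1783) theta=-15469/9430 (≈-1.6404)
After 5 (propagate distance d=49 (to screen)): x=-521281/4715 (≈-110.5580) theta=-15469/9430 (≈-1.6404)
|theta_initial|=0.3000 |theta_final|=15469/9430 (≈1.6404) -> increased

Answer: yes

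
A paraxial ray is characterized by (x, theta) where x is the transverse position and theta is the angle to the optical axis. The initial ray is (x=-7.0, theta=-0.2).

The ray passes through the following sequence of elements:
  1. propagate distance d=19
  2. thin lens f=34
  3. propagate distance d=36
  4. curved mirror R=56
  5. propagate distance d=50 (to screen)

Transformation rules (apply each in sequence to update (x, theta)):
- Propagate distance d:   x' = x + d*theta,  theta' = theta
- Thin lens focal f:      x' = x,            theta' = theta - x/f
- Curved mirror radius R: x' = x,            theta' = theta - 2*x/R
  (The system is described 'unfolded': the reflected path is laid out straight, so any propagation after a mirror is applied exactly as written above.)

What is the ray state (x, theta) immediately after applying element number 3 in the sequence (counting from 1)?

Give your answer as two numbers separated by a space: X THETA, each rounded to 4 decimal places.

Initial: x=-7.0000 theta=-0.2000
After 1 (propagate distance d=19): x=-10.8000 theta=-0.2000
After 2 (thin lens f=34): x=-10.8000 theta=2/17 (≈0.1176)
After 3 (propagate distance d=36): x=-558/85 (≈-6.5647) theta=2/17 (≈0.1176)
Rounded to 4 decimal places: x = -6.5647, theta = 0.1176

Answer: -6.5647 0.1176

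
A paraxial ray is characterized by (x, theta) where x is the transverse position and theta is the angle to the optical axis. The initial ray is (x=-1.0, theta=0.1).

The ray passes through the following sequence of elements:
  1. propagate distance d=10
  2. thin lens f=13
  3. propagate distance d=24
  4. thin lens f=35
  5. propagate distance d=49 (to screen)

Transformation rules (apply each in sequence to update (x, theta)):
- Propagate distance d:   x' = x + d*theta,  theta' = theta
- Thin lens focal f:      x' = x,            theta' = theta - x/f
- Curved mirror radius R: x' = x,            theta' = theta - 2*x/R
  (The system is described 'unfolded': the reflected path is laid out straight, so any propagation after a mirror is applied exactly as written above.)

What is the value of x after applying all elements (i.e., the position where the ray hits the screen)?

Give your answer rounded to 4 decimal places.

Answer: 3.9400

Derivation:
Initial: x=-1.0000 theta=0.1000
After 1 (propagate distance d=10): x=0.0000 theta=0.1000
After 2 (thin lens f=13): x=0.0000 theta=0.1000
After 3 (propagate distance d=24): x=2.4000 theta=0.1000
After 4 (thin lens f=35): x=2.4000 theta=11/350 (≈0.0314)
After 5 (propagate distance d=49 (to screen)): x=3.9400 theta=11/350 (≈0.0314)
Rounded to 4 decimal places: x = 3.9400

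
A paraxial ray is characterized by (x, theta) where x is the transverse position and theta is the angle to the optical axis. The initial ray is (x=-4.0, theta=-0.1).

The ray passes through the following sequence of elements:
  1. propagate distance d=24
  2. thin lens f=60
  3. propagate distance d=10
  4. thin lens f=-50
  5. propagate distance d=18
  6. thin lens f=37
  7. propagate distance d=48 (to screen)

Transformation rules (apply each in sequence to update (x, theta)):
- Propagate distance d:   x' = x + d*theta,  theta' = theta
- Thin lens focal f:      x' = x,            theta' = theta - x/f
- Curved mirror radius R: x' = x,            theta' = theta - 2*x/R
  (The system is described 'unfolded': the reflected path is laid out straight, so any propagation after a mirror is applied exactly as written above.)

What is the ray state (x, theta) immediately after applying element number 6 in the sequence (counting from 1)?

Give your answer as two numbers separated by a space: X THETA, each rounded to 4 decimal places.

Answer: -8.4933 0.1095

Derivation:
Initial: x=-4.0000 theta=-0.1000
After 1 (propagate distance d=24): x=-6.4000 theta=-0.1000
After 2 (thin lens f=60): x=-6.4000 theta=1/150 (≈0.0067)
After 3 (propagate distance d=10): x=-19/3 (≈-6.3333) theta=1/150 (≈0.0067)
After 4 (thin lens f=-50): x=-19/3 (≈-6.3333) theta=-0.1200
After 5 (propagate distance d=18): x=-637/75 (≈-8.4933) theta=-0.1200
After 6 (thin lens f=37): x=-637/75 (≈-8.4933) theta=304/2775 (≈0.1095)
Rounded to 4 decimal places: x = -8.4933, theta = 0.1095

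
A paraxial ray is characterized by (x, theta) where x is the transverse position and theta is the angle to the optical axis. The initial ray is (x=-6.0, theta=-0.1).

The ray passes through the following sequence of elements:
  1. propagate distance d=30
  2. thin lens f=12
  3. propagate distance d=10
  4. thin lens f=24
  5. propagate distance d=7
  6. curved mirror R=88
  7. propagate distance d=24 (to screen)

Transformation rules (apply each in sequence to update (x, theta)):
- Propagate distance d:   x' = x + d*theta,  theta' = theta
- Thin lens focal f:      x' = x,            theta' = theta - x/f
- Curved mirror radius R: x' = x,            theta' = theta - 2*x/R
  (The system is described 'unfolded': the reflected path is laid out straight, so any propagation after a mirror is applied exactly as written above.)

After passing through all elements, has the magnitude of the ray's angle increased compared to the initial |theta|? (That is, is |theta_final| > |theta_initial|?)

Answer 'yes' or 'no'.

Initial: x=-6.0000 theta=-0.1000
After 1 (propagate distance d=30): x=-9.0000 theta=-0.1000
After 2 (thin lens f=12): x=-9.0000 theta=0.6500
After 3 (propagate distance d=10): x=-2.5000 theta=0.6500
After 4 (thin lens f=24): x=-2.5000 theta=181/240 (≈0.7542)
After 5 (propagate distance d=7): x=667/240 (≈2.7792) theta=181/240 (≈0.7542)
After 6 (curved mirror R=88): x=667/240 (≈2.7792) theta=7297/10560 (≈0.6910)
After 7 (propagate distance d=24 (to screen)): x=51119/2640 (≈19.3633) theta=7297/10560 (≈0.6910)
|theta_initial|=0.1000 |theta_final|=7297/10560 (≈0.6910) -> increased

Answer: yes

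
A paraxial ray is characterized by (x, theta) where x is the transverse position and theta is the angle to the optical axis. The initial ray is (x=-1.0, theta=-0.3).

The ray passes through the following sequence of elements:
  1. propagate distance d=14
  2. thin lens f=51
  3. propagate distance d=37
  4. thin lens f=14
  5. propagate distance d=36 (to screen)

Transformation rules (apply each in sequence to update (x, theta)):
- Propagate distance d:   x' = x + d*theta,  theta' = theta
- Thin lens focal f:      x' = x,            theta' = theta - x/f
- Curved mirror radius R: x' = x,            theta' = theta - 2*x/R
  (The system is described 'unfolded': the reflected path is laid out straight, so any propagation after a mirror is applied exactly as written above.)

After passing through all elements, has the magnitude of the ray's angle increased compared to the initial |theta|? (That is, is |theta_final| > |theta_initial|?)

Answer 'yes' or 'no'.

Answer: yes

Derivation:
Initial: x=-1.0000 theta=-0.3000
After 1 (propagate distance d=14): x=-5.2000 theta=-0.3000
After 2 (thin lens f=51): x=-5.2000 theta=-101/510 (≈-0.1980)
After 3 (propagate distance d=37): x=-6389/510 (≈-12.5275) theta=-101/510 (≈-0.1980)
After 4 (thin lens f=14): x=-6389/510 (≈-12.5275) theta=995/1428 (≈0.6968)
After 5 (propagate distance d=36 (to screen)): x=44827/3570 (≈12.5566) theta=995/1428 (≈0.6968)
|theta_initial|=0.3000 |theta_final|=995/1428 (≈0.6968) -> increased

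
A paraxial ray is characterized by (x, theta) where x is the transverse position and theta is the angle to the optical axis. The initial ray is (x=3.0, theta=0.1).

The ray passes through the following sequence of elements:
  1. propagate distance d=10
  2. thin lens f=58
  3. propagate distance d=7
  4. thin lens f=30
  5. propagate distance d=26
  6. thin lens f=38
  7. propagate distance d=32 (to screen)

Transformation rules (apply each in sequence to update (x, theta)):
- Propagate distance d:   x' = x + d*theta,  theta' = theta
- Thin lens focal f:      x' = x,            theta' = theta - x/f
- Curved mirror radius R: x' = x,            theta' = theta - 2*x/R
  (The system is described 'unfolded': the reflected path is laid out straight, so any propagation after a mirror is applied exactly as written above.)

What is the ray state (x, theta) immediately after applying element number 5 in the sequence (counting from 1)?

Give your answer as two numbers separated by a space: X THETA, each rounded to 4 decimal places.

Answer: 1.3692 -0.1095

Derivation:
Initial: x=3.0000 theta=0.1000
After 1 (propagate distance d=10): x=4.0000 theta=0.1000
After 2 (thin lens f=58): x=4.0000 theta=9/290 (≈0.0310)
After 3 (propagate distance d=7): x=1223/290 (≈4.2172) theta=9/290 (≈0.0310)
After 4 (thin lens f=30): x=1223/290 (≈4.2172) theta=-953/8700 (≈-0.1095)
After 5 (propagate distance d=26): x=2978/2175 (≈1.3692) theta=-953/8700 (≈-0.1095)
Rounded to 4 decimal places: x = 1.3692, theta = -0.1095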